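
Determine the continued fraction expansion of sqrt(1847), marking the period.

Write x_i = (sqrt(1847) + m_i)/d_i with (m_0, d_0) = (0, 1). a_0 = floor(sqrt(1847)) = 42, since 42^2 = 1764 <= 1847 < 1849 = 43^2.
Iterate m_{i+1} = d_i*a_i - m_i, d_{i+1} = (1847 - m_{i+1}^2)/d_i, a_{i+1} = floor((a_0 + m_{i+1})/d_{i+1}):
  m_1 = 1*42 - 0 = 42, d_1 = (1847 - 42^2)/1 = 83/1 = 83, a_1 = floor((42 + 42)/83) = 1.
  m_2 = 83*1 - 42 = 41, d_2 = (1847 - 41^2)/83 = 166/83 = 2, a_2 = floor((42 + 41)/2) = 41.
  m_3 = 2*41 - 41 = 41, d_3 = (1847 - 41^2)/2 = 166/2 = 83, a_3 = floor((42 + 41)/83) = 1.
  m_4 = 83*1 - 41 = 42, d_4 = (1847 - 42^2)/83 = 83/83 = 1, a_4 = floor((42 + 42)/1) = 84.
  m_5 = 1*84 - 42 = 42, d_5 = (1847 - 42^2)/1 = 83/1 = 83: (m_5, d_5) = (m_1, d_1) = (42, 83), so from here the quotients repeat a_1, ..., a_4; the period length is 4.
Hence the expansion of sqrt(1847) is a_0 = 42 followed by the repeating block 1, 41, 1, 84 (period 4).

[42; (1, 41, 1, 84)]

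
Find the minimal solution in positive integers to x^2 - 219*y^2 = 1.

First expand sqrt(219) as a continued fraction. With x_i = (sqrt(219) + m_i)/d_i and (m_0, d_0) = (0, 1): a_0 = floor(sqrt(219)) = 14, since 14^2 = 196 <= 219 < 225 = 15^2.
Iterate m_{i+1} = d_i*a_i - m_i, d_{i+1} = (219 - m_{i+1}^2)/d_i, a_{i+1} = floor((a_0 + m_{i+1})/d_{i+1}):
  m_1 = 1*14 - 0 = 14, d_1 = (219 - 14^2)/1 = 23/1 = 23, a_1 = floor((14 + 14)/23) = 1.
  m_2 = 23*1 - 14 = 9, d_2 = (219 - 9^2)/23 = 138/23 = 6, a_2 = floor((14 + 9)/6) = 3.
  m_3 = 6*3 - 9 = 9, d_3 = (219 - 9^2)/6 = 138/6 = 23, a_3 = floor((14 + 9)/23) = 1.
  m_4 = 23*1 - 9 = 14, d_4 = (219 - 14^2)/23 = 23/23 = 1, a_4 = floor((14 + 14)/1) = 28.
  m_5 = 1*28 - 14 = 14, d_5 = (219 - 14^2)/1 = 23/1 = 23: (m_5, d_5) = (m_1, d_1) = (14, 23), so from here the quotients repeat a_1, ..., a_4; the period length is 4.
So sqrt(219) = [14; (1, 3, 1, 28)] with period length k = 4.
k is even, so the fundamental solution of x^2 - 219y^2 = 1 is (p_{k-1}, q_{k-1}) = (p_3, q_3); compute convergents through index 3.
Convergents (p_i = a_i*p_{i-1} + p_{i-2}, q_i = a_i*q_{i-1} + q_{i-2} with p_{-2}=0, p_{-1}=1, q_{-2}=1, q_{-1}=0):
  i=0: a_0=14, p_0 = 14*1 + 0 = 14, q_0 = 14*0 + 1 = 1.
  i=1: a_1=1, p_1 = 1*14 + 1 = 15, q_1 = 1*1 + 0 = 1.
  i=2: a_2=3, p_2 = 3*15 + 14 = 59, q_2 = 3*1 + 1 = 4.
  i=3: a_3=1, p_3 = 1*59 + 15 = 74, q_3 = 1*4 + 1 = 5.
Check: 74^2 - 219*5^2 = 5476 - 5475 = 1, so (x, y) = (74, 5) solves the equation, and by the theorem it is the least positive solution.

(x, y) = (74, 5)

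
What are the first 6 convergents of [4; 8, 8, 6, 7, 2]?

Using the convergent recurrence p_i = a_i*p_{i-1} + p_{i-2}, q_i = a_i*q_{i-1} + q_{i-2} with p_{-2}=0, p_{-1}=1, q_{-2}=1, q_{-1}=0:
  i=0: a_0=4, p_0 = 4*1 + 0 = 4, q_0 = 4*0 + 1 = 1.
  i=1: a_1=8, p_1 = 8*4 + 1 = 33, q_1 = 8*1 + 0 = 8.
  i=2: a_2=8, p_2 = 8*33 + 4 = 268, q_2 = 8*8 + 1 = 65.
  i=3: a_3=6, p_3 = 6*268 + 33 = 1641, q_3 = 6*65 + 8 = 398.
  i=4: a_4=7, p_4 = 7*1641 + 268 = 11755, q_4 = 7*398 + 65 = 2851.
  i=5: a_5=2, p_5 = 2*11755 + 1641 = 25151, q_5 = 2*2851 + 398 = 6100.

4/1, 33/8, 268/65, 1641/398, 11755/2851, 25151/6100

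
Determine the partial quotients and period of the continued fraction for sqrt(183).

Write x_i = (sqrt(183) + m_i)/d_i with (m_0, d_0) = (0, 1). a_0 = floor(sqrt(183)) = 13, since 13^2 = 169 <= 183 < 196 = 14^2.
Iterate m_{i+1} = d_i*a_i - m_i, d_{i+1} = (183 - m_{i+1}^2)/d_i, a_{i+1} = floor((a_0 + m_{i+1})/d_{i+1}):
  m_1 = 1*13 - 0 = 13, d_1 = (183 - 13^2)/1 = 14/1 = 14, a_1 = floor((13 + 13)/14) = 1.
  m_2 = 14*1 - 13 = 1, d_2 = (183 - 1^2)/14 = 182/14 = 13, a_2 = floor((13 + 1)/13) = 1.
  m_3 = 13*1 - 1 = 12, d_3 = (183 - 12^2)/13 = 39/13 = 3, a_3 = floor((13 + 12)/3) = 8.
  m_4 = 3*8 - 12 = 12, d_4 = (183 - 12^2)/3 = 39/3 = 13, a_4 = floor((13 + 12)/13) = 1.
  m_5 = 13*1 - 12 = 1, d_5 = (183 - 1^2)/13 = 182/13 = 14, a_5 = floor((13 + 1)/14) = 1.
  m_6 = 14*1 - 1 = 13, d_6 = (183 - 13^2)/14 = 14/14 = 1, a_6 = floor((13 + 13)/1) = 26.
  m_7 = 1*26 - 13 = 13, d_7 = (183 - 13^2)/1 = 14/1 = 14: (m_7, d_7) = (m_1, d_1) = (13, 14), so from here the quotients repeat a_1, ..., a_6; the period length is 6.
Hence the expansion of sqrt(183) is a_0 = 13 followed by the repeating block 1, 1, 8, 1, 1, 26 (period 6).

[13; (1, 1, 8, 1, 1, 26)]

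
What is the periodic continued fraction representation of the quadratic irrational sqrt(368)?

[19; (5, 2, 5, 38)]

Write x_i = (sqrt(368) + m_i)/d_i with (m_0, d_0) = (0, 1). a_0 = floor(sqrt(368)) = 19, since 19^2 = 361 <= 368 < 400 = 20^2.
Iterate m_{i+1} = d_i*a_i - m_i, d_{i+1} = (368 - m_{i+1}^2)/d_i, a_{i+1} = floor((a_0 + m_{i+1})/d_{i+1}):
  m_1 = 1*19 - 0 = 19, d_1 = (368 - 19^2)/1 = 7/1 = 7, a_1 = floor((19 + 19)/7) = 5.
  m_2 = 7*5 - 19 = 16, d_2 = (368 - 16^2)/7 = 112/7 = 16, a_2 = floor((19 + 16)/16) = 2.
  m_3 = 16*2 - 16 = 16, d_3 = (368 - 16^2)/16 = 112/16 = 7, a_3 = floor((19 + 16)/7) = 5.
  m_4 = 7*5 - 16 = 19, d_4 = (368 - 19^2)/7 = 7/7 = 1, a_4 = floor((19 + 19)/1) = 38.
  m_5 = 1*38 - 19 = 19, d_5 = (368 - 19^2)/1 = 7/1 = 7: (m_5, d_5) = (m_1, d_1) = (19, 7), so from here the quotients repeat a_1, ..., a_4; the period length is 4.
Hence the expansion of sqrt(368) is a_0 = 19 followed by the repeating block 5, 2, 5, 38 (period 4).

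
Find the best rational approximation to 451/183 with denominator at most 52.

69/28

Expand x = 451/183 as a continued fraction with the Euclidean algorithm:
  451 = 2*183 + 85, so a_0 = 2.
  183 = 2*85 + 13, so a_1 = 2.
  85 = 6*13 + 7, so a_2 = 6.
  13 = 1*7 + 6, so a_3 = 1.
  7 = 1*6 + 1, so a_4 = 1.
  6 = 6*1 + 0, so a_5 = 6.
so x = [2; 2, 6, 1, 1, 6].
Convergents (p_i = a_i*p_{i-1} + p_{i-2}, q_i = a_i*q_{i-1} + q_{i-2} with p_{-2}=0, p_{-1}=1, q_{-2}=1, q_{-1}=0), until the denominator exceeds 52:
  i=0: a_0=2, p_0 = 2*1 + 0 = 2, q_0 = 2*0 + 1 = 1.
  i=1: a_1=2, p_1 = 2*2 + 1 = 5, q_1 = 2*1 + 0 = 2.
  i=2: a_2=6, p_2 = 6*5 + 2 = 32, q_2 = 6*2 + 1 = 13.
  i=3: a_3=1, p_3 = 1*32 + 5 = 37, q_3 = 1*13 + 2 = 15.
  i=4: a_4=1, p_4 = 1*37 + 32 = 69, q_4 = 1*15 + 13 = 28.
  i=5: a_5=6, p_5 = 6*69 + 37 = 451, q_5 = 6*28 + 15 = 183.
q_5 = 183 > 52, so the last convergent with denominator <= 52 is p_4/q_4 = 69/28.
The closest fraction with denominator <= 52 is either p_4/q_4 or the intermediate fraction (k*p_4 + p_3)/(k*q_4 + q_3) with the largest k >= 1 whose denominator stays <= 52; these approach x as k grows, and every other convergent or intermediate fraction in range is farther away.
Largest k: floor((52 - q_3)/q_4) = floor((52 - 15)/28) = 1.
That gives (1*69 + 37)/(1*28 + 15) = 106/43.
Compare the errors: |x - 69/28| = |451*28 - 69*183|/(183*28) = 1/5124, and |x - 106/43| = |451*43 - 106*183|/(183*43) = 5/7869.
Cross-multiplying, 1*7869 = 7869 < 25620 = 5*5124, so 1/5124 is smaller: the convergent 69/28 is closer to x than 106/43.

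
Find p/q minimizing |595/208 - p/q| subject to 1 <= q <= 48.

Expand x = 595/208 as a continued fraction with the Euclidean algorithm:
  595 = 2*208 + 179, so a_0 = 2.
  208 = 1*179 + 29, so a_1 = 1.
  179 = 6*29 + 5, so a_2 = 6.
  29 = 5*5 + 4, so a_3 = 5.
  5 = 1*4 + 1, so a_4 = 1.
  4 = 4*1 + 0, so a_5 = 4.
so x = [2; 1, 6, 5, 1, 4].
Convergents (p_i = a_i*p_{i-1} + p_{i-2}, q_i = a_i*q_{i-1} + q_{i-2} with p_{-2}=0, p_{-1}=1, q_{-2}=1, q_{-1}=0), until the denominator exceeds 48:
  i=0: a_0=2, p_0 = 2*1 + 0 = 2, q_0 = 2*0 + 1 = 1.
  i=1: a_1=1, p_1 = 1*2 + 1 = 3, q_1 = 1*1 + 0 = 1.
  i=2: a_2=6, p_2 = 6*3 + 2 = 20, q_2 = 6*1 + 1 = 7.
  i=3: a_3=5, p_3 = 5*20 + 3 = 103, q_3 = 5*7 + 1 = 36.
  i=4: a_4=1, p_4 = 1*103 + 20 = 123, q_4 = 1*36 + 7 = 43.
  i=5: a_5=4, p_5 = 4*123 + 103 = 595, q_5 = 4*43 + 36 = 208.
q_5 = 208 > 48, so the last convergent with denominator <= 48 is p_4/q_4 = 123/43.
The closest fraction with denominator <= 48 is either p_4/q_4 or the intermediate fraction (k*p_4 + p_3)/(k*q_4 + q_3) with the largest k >= 1 whose denominator stays <= 48; these approach x as k grows, and every other convergent or intermediate fraction in range is farther away.
Largest k: floor((48 - q_3)/q_4) = floor((48 - 36)/43) = 0.
Since k = 0, no intermediate fraction beyond p_4/q_4 has denominator <= 48, so the convergent 123/43 is the closest (its error is |595*43 - 123*208|/(208*43) = 1/8944).

123/43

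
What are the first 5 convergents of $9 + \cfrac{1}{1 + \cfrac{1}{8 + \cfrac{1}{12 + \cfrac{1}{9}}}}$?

9/1, 10/1, 89/9, 1078/109, 9791/990

Using the convergent recurrence p_i = a_i*p_{i-1} + p_{i-2}, q_i = a_i*q_{i-1} + q_{i-2} with p_{-2}=0, p_{-1}=1, q_{-2}=1, q_{-1}=0:
  i=0: a_0=9, p_0 = 9*1 + 0 = 9, q_0 = 9*0 + 1 = 1.
  i=1: a_1=1, p_1 = 1*9 + 1 = 10, q_1 = 1*1 + 0 = 1.
  i=2: a_2=8, p_2 = 8*10 + 9 = 89, q_2 = 8*1 + 1 = 9.
  i=3: a_3=12, p_3 = 12*89 + 10 = 1078, q_3 = 12*9 + 1 = 109.
  i=4: a_4=9, p_4 = 9*1078 + 89 = 9791, q_4 = 9*109 + 9 = 990.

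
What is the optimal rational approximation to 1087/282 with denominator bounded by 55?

Expand x = 1087/282 as a continued fraction with the Euclidean algorithm:
  1087 = 3*282 + 241, so a_0 = 3.
  282 = 1*241 + 41, so a_1 = 1.
  241 = 5*41 + 36, so a_2 = 5.
  41 = 1*36 + 5, so a_3 = 1.
  36 = 7*5 + 1, so a_4 = 7.
  5 = 5*1 + 0, so a_5 = 5.
so x = [3; 1, 5, 1, 7, 5].
Convergents (p_i = a_i*p_{i-1} + p_{i-2}, q_i = a_i*q_{i-1} + q_{i-2} with p_{-2}=0, p_{-1}=1, q_{-2}=1, q_{-1}=0), until the denominator exceeds 55:
  i=0: a_0=3, p_0 = 3*1 + 0 = 3, q_0 = 3*0 + 1 = 1.
  i=1: a_1=1, p_1 = 1*3 + 1 = 4, q_1 = 1*1 + 0 = 1.
  i=2: a_2=5, p_2 = 5*4 + 3 = 23, q_2 = 5*1 + 1 = 6.
  i=3: a_3=1, p_3 = 1*23 + 4 = 27, q_3 = 1*6 + 1 = 7.
  i=4: a_4=7, p_4 = 7*27 + 23 = 212, q_4 = 7*7 + 6 = 55.
  i=5: a_5=5, p_5 = 5*212 + 27 = 1087, q_5 = 5*55 + 7 = 282.
q_5 = 282 > 55, so the last convergent with denominator <= 55 is p_4/q_4 = 212/55.
The closest fraction with denominator <= 55 is either p_4/q_4 or the intermediate fraction (k*p_4 + p_3)/(k*q_4 + q_3) with the largest k >= 1 whose denominator stays <= 55; these approach x as k grows, and every other convergent or intermediate fraction in range is farther away.
Largest k: floor((55 - q_3)/q_4) = floor((55 - 7)/55) = 0.
Since k = 0, no intermediate fraction beyond p_4/q_4 has denominator <= 55, so the convergent 212/55 is the closest (its error is |1087*55 - 212*282|/(282*55) = 1/15510).

212/55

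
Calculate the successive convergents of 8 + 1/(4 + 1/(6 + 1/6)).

8/1, 33/4, 206/25, 1269/154

Using the convergent recurrence p_i = a_i*p_{i-1} + p_{i-2}, q_i = a_i*q_{i-1} + q_{i-2} with p_{-2}=0, p_{-1}=1, q_{-2}=1, q_{-1}=0:
  i=0: a_0=8, p_0 = 8*1 + 0 = 8, q_0 = 8*0 + 1 = 1.
  i=1: a_1=4, p_1 = 4*8 + 1 = 33, q_1 = 4*1 + 0 = 4.
  i=2: a_2=6, p_2 = 6*33 + 8 = 206, q_2 = 6*4 + 1 = 25.
  i=3: a_3=6, p_3 = 6*206 + 33 = 1269, q_3 = 6*25 + 4 = 154.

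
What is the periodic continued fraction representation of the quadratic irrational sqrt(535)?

[23; (7, 1, 2, 4, 1, 3, 1, 4, 2, 1, 7, 46)]

Write x_i = (sqrt(535) + m_i)/d_i with (m_0, d_0) = (0, 1). a_0 = floor(sqrt(535)) = 23, since 23^2 = 529 <= 535 < 576 = 24^2.
Iterate m_{i+1} = d_i*a_i - m_i, d_{i+1} = (535 - m_{i+1}^2)/d_i, a_{i+1} = floor((a_0 + m_{i+1})/d_{i+1}):
  m_1 = 1*23 - 0 = 23, d_1 = (535 - 23^2)/1 = 6/1 = 6, a_1 = floor((23 + 23)/6) = 7.
  m_2 = 6*7 - 23 = 19, d_2 = (535 - 19^2)/6 = 174/6 = 29, a_2 = floor((23 + 19)/29) = 1.
  m_3 = 29*1 - 19 = 10, d_3 = (535 - 10^2)/29 = 435/29 = 15, a_3 = floor((23 + 10)/15) = 2.
  m_4 = 15*2 - 10 = 20, d_4 = (535 - 20^2)/15 = 135/15 = 9, a_4 = floor((23 + 20)/9) = 4.
  m_5 = 9*4 - 20 = 16, d_5 = (535 - 16^2)/9 = 279/9 = 31, a_5 = floor((23 + 16)/31) = 1.
  m_6 = 31*1 - 16 = 15, d_6 = (535 - 15^2)/31 = 310/31 = 10, a_6 = floor((23 + 15)/10) = 3.
  m_7 = 10*3 - 15 = 15, d_7 = (535 - 15^2)/10 = 310/10 = 31, a_7 = floor((23 + 15)/31) = 1.
  m_8 = 31*1 - 15 = 16, d_8 = (535 - 16^2)/31 = 279/31 = 9, a_8 = floor((23 + 16)/9) = 4.
  m_9 = 9*4 - 16 = 20, d_9 = (535 - 20^2)/9 = 135/9 = 15, a_9 = floor((23 + 20)/15) = 2.
  m_10 = 15*2 - 20 = 10, d_10 = (535 - 10^2)/15 = 435/15 = 29, a_10 = floor((23 + 10)/29) = 1.
  m_11 = 29*1 - 10 = 19, d_11 = (535 - 19^2)/29 = 174/29 = 6, a_11 = floor((23 + 19)/6) = 7.
  m_12 = 6*7 - 19 = 23, d_12 = (535 - 23^2)/6 = 6/6 = 1, a_12 = floor((23 + 23)/1) = 46.
  m_13 = 1*46 - 23 = 23, d_13 = (535 - 23^2)/1 = 6/1 = 6: (m_13, d_13) = (m_1, d_1) = (23, 6), so from here the quotients repeat a_1, ..., a_12; the period length is 12.
Hence the expansion of sqrt(535) is a_0 = 23 followed by the repeating block 7, 1, 2, 4, 1, 3, 1, 4, 2, 1, 7, 46 (period 12).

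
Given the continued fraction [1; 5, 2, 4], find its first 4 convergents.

1/1, 6/5, 13/11, 58/49

Using the convergent recurrence p_i = a_i*p_{i-1} + p_{i-2}, q_i = a_i*q_{i-1} + q_{i-2} with p_{-2}=0, p_{-1}=1, q_{-2}=1, q_{-1}=0:
  i=0: a_0=1, p_0 = 1*1 + 0 = 1, q_0 = 1*0 + 1 = 1.
  i=1: a_1=5, p_1 = 5*1 + 1 = 6, q_1 = 5*1 + 0 = 5.
  i=2: a_2=2, p_2 = 2*6 + 1 = 13, q_2 = 2*5 + 1 = 11.
  i=3: a_3=4, p_3 = 4*13 + 6 = 58, q_3 = 4*11 + 5 = 49.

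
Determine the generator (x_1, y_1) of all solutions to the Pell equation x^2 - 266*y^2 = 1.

First expand sqrt(266) as a continued fraction. With x_i = (sqrt(266) + m_i)/d_i and (m_0, d_0) = (0, 1): a_0 = floor(sqrt(266)) = 16, since 16^2 = 256 <= 266 < 289 = 17^2.
Iterate m_{i+1} = d_i*a_i - m_i, d_{i+1} = (266 - m_{i+1}^2)/d_i, a_{i+1} = floor((a_0 + m_{i+1})/d_{i+1}):
  m_1 = 1*16 - 0 = 16, d_1 = (266 - 16^2)/1 = 10/1 = 10, a_1 = floor((16 + 16)/10) = 3.
  m_2 = 10*3 - 16 = 14, d_2 = (266 - 14^2)/10 = 70/10 = 7, a_2 = floor((16 + 14)/7) = 4.
  m_3 = 7*4 - 14 = 14, d_3 = (266 - 14^2)/7 = 70/7 = 10, a_3 = floor((16 + 14)/10) = 3.
  m_4 = 10*3 - 14 = 16, d_4 = (266 - 16^2)/10 = 10/10 = 1, a_4 = floor((16 + 16)/1) = 32.
  m_5 = 1*32 - 16 = 16, d_5 = (266 - 16^2)/1 = 10/1 = 10: (m_5, d_5) = (m_1, d_1) = (16, 10), so from here the quotients repeat a_1, ..., a_4; the period length is 4.
So sqrt(266) = [16; (3, 4, 3, 32)] with period length k = 4.
k is even, so the fundamental solution of x^2 - 266y^2 = 1 is (p_{k-1}, q_{k-1}) = (p_3, q_3); compute convergents through index 3.
Convergents (p_i = a_i*p_{i-1} + p_{i-2}, q_i = a_i*q_{i-1} + q_{i-2} with p_{-2}=0, p_{-1}=1, q_{-2}=1, q_{-1}=0):
  i=0: a_0=16, p_0 = 16*1 + 0 = 16, q_0 = 16*0 + 1 = 1.
  i=1: a_1=3, p_1 = 3*16 + 1 = 49, q_1 = 3*1 + 0 = 3.
  i=2: a_2=4, p_2 = 4*49 + 16 = 212, q_2 = 4*3 + 1 = 13.
  i=3: a_3=3, p_3 = 3*212 + 49 = 685, q_3 = 3*13 + 3 = 42.
Check: 685^2 - 266*42^2 = 469225 - 469224 = 1, so (x, y) = (685, 42) solves the equation, and by the theorem it is the least positive solution.

(x, y) = (685, 42)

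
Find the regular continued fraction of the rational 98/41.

[2; 2, 1, 1, 3, 2]

Run the Euclidean algorithm on 98 and 41; the successive quotients are the partial quotients a_0, a_1, ... (each step inverts the fractional part left over by the previous one):
  98 = 2*41 + 16, so a_0 = 2.
  41 = 2*16 + 9, so a_1 = 2.
  16 = 1*9 + 7, so a_2 = 1.
  9 = 1*7 + 2, so a_3 = 1.
  7 = 3*2 + 1, so a_4 = 3.
  2 = 2*1 + 0, so a_5 = 2.
The remainder reaches 0 after 6 divisions, so the expansion has 6 partial quotients, read off in order.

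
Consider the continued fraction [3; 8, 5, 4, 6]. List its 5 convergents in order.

3/1, 25/8, 128/41, 537/172, 3350/1073

Using the convergent recurrence p_i = a_i*p_{i-1} + p_{i-2}, q_i = a_i*q_{i-1} + q_{i-2} with p_{-2}=0, p_{-1}=1, q_{-2}=1, q_{-1}=0:
  i=0: a_0=3, p_0 = 3*1 + 0 = 3, q_0 = 3*0 + 1 = 1.
  i=1: a_1=8, p_1 = 8*3 + 1 = 25, q_1 = 8*1 + 0 = 8.
  i=2: a_2=5, p_2 = 5*25 + 3 = 128, q_2 = 5*8 + 1 = 41.
  i=3: a_3=4, p_3 = 4*128 + 25 = 537, q_3 = 4*41 + 8 = 172.
  i=4: a_4=6, p_4 = 6*537 + 128 = 3350, q_4 = 6*172 + 41 = 1073.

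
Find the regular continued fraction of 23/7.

[3; 3, 2]

Run the Euclidean algorithm on 23 and 7; the successive quotients are the partial quotients a_0, a_1, ... (each step inverts the fractional part left over by the previous one):
  23 = 3*7 + 2, so a_0 = 3.
  7 = 3*2 + 1, so a_1 = 3.
  2 = 2*1 + 0, so a_2 = 2.
The remainder reaches 0 after 3 divisions, so the expansion has 3 partial quotients, read off in order.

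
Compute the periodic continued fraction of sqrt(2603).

[51; (51, 102)]

Write x_i = (sqrt(2603) + m_i)/d_i with (m_0, d_0) = (0, 1). a_0 = floor(sqrt(2603)) = 51, since 51^2 = 2601 <= 2603 < 2704 = 52^2.
Iterate m_{i+1} = d_i*a_i - m_i, d_{i+1} = (2603 - m_{i+1}^2)/d_i, a_{i+1} = floor((a_0 + m_{i+1})/d_{i+1}):
  m_1 = 1*51 - 0 = 51, d_1 = (2603 - 51^2)/1 = 2/1 = 2, a_1 = floor((51 + 51)/2) = 51.
  m_2 = 2*51 - 51 = 51, d_2 = (2603 - 51^2)/2 = 2/2 = 1, a_2 = floor((51 + 51)/1) = 102.
  m_3 = 1*102 - 51 = 51, d_3 = (2603 - 51^2)/1 = 2/1 = 2: (m_3, d_3) = (m_1, d_1) = (51, 2), so from here the quotients repeat a_1, a_2; the period length is 2.
Hence the expansion of sqrt(2603) is a_0 = 51 followed by the repeating block 51, 102 (period 2).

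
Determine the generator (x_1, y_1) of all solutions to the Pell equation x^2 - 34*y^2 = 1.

First expand sqrt(34) as a continued fraction. With x_i = (sqrt(34) + m_i)/d_i and (m_0, d_0) = (0, 1): a_0 = floor(sqrt(34)) = 5, since 5^2 = 25 <= 34 < 36 = 6^2.
Iterate m_{i+1} = d_i*a_i - m_i, d_{i+1} = (34 - m_{i+1}^2)/d_i, a_{i+1} = floor((a_0 + m_{i+1})/d_{i+1}):
  m_1 = 1*5 - 0 = 5, d_1 = (34 - 5^2)/1 = 9/1 = 9, a_1 = floor((5 + 5)/9) = 1.
  m_2 = 9*1 - 5 = 4, d_2 = (34 - 4^2)/9 = 18/9 = 2, a_2 = floor((5 + 4)/2) = 4.
  m_3 = 2*4 - 4 = 4, d_3 = (34 - 4^2)/2 = 18/2 = 9, a_3 = floor((5 + 4)/9) = 1.
  m_4 = 9*1 - 4 = 5, d_4 = (34 - 5^2)/9 = 9/9 = 1, a_4 = floor((5 + 5)/1) = 10.
  m_5 = 1*10 - 5 = 5, d_5 = (34 - 5^2)/1 = 9/1 = 9: (m_5, d_5) = (m_1, d_1) = (5, 9), so from here the quotients repeat a_1, ..., a_4; the period length is 4.
So sqrt(34) = [5; (1, 4, 1, 10)] with period length k = 4.
k is even, so the fundamental solution of x^2 - 34y^2 = 1 is (p_{k-1}, q_{k-1}) = (p_3, q_3); compute convergents through index 3.
Convergents (p_i = a_i*p_{i-1} + p_{i-2}, q_i = a_i*q_{i-1} + q_{i-2} with p_{-2}=0, p_{-1}=1, q_{-2}=1, q_{-1}=0):
  i=0: a_0=5, p_0 = 5*1 + 0 = 5, q_0 = 5*0 + 1 = 1.
  i=1: a_1=1, p_1 = 1*5 + 1 = 6, q_1 = 1*1 + 0 = 1.
  i=2: a_2=4, p_2 = 4*6 + 5 = 29, q_2 = 4*1 + 1 = 5.
  i=3: a_3=1, p_3 = 1*29 + 6 = 35, q_3 = 1*5 + 1 = 6.
Check: 35^2 - 34*6^2 = 1225 - 1224 = 1, so (x, y) = (35, 6) solves the equation, and by the theorem it is the least positive solution.

(x, y) = (35, 6)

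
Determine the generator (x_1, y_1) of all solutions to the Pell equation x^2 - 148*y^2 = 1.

First expand sqrt(148) as a continued fraction. With x_i = (sqrt(148) + m_i)/d_i and (m_0, d_0) = (0, 1): a_0 = floor(sqrt(148)) = 12, since 12^2 = 144 <= 148 < 169 = 13^2.
Iterate m_{i+1} = d_i*a_i - m_i, d_{i+1} = (148 - m_{i+1}^2)/d_i, a_{i+1} = floor((a_0 + m_{i+1})/d_{i+1}):
  m_1 = 1*12 - 0 = 12, d_1 = (148 - 12^2)/1 = 4/1 = 4, a_1 = floor((12 + 12)/4) = 6.
  m_2 = 4*6 - 12 = 12, d_2 = (148 - 12^2)/4 = 4/4 = 1, a_2 = floor((12 + 12)/1) = 24.
  m_3 = 1*24 - 12 = 12, d_3 = (148 - 12^2)/1 = 4/1 = 4: (m_3, d_3) = (m_1, d_1) = (12, 4), so from here the quotients repeat a_1, a_2; the period length is 2.
So sqrt(148) = [12; (6, 24)] with period length k = 2.
k is even, so the fundamental solution of x^2 - 148y^2 = 1 is (p_{k-1}, q_{k-1}) = (p_1, q_1); compute convergents through index 1.
Convergents (p_i = a_i*p_{i-1} + p_{i-2}, q_i = a_i*q_{i-1} + q_{i-2} with p_{-2}=0, p_{-1}=1, q_{-2}=1, q_{-1}=0):
  i=0: a_0=12, p_0 = 12*1 + 0 = 12, q_0 = 12*0 + 1 = 1.
  i=1: a_1=6, p_1 = 6*12 + 1 = 73, q_1 = 6*1 + 0 = 6.
Check: 73^2 - 148*6^2 = 5329 - 5328 = 1, so (x, y) = (73, 6) solves the equation, and by the theorem it is the least positive solution.

(x, y) = (73, 6)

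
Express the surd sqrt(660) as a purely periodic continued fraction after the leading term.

Write x_i = (sqrt(660) + m_i)/d_i with (m_0, d_0) = (0, 1). a_0 = floor(sqrt(660)) = 25, since 25^2 = 625 <= 660 < 676 = 26^2.
Iterate m_{i+1} = d_i*a_i - m_i, d_{i+1} = (660 - m_{i+1}^2)/d_i, a_{i+1} = floor((a_0 + m_{i+1})/d_{i+1}):
  m_1 = 1*25 - 0 = 25, d_1 = (660 - 25^2)/1 = 35/1 = 35, a_1 = floor((25 + 25)/35) = 1.
  m_2 = 35*1 - 25 = 10, d_2 = (660 - 10^2)/35 = 560/35 = 16, a_2 = floor((25 + 10)/16) = 2.
  m_3 = 16*2 - 10 = 22, d_3 = (660 - 22^2)/16 = 176/16 = 11, a_3 = floor((25 + 22)/11) = 4.
  m_4 = 11*4 - 22 = 22, d_4 = (660 - 22^2)/11 = 176/11 = 16, a_4 = floor((25 + 22)/16) = 2.
  m_5 = 16*2 - 22 = 10, d_5 = (660 - 10^2)/16 = 560/16 = 35, a_5 = floor((25 + 10)/35) = 1.
  m_6 = 35*1 - 10 = 25, d_6 = (660 - 25^2)/35 = 35/35 = 1, a_6 = floor((25 + 25)/1) = 50.
  m_7 = 1*50 - 25 = 25, d_7 = (660 - 25^2)/1 = 35/1 = 35: (m_7, d_7) = (m_1, d_1) = (25, 35), so from here the quotients repeat a_1, ..., a_6; the period length is 6.
Hence the expansion of sqrt(660) is a_0 = 25 followed by the repeating block 1, 2, 4, 2, 1, 50 (period 6).

[25; (1, 2, 4, 2, 1, 50)]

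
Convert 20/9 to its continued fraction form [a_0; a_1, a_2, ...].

Run the Euclidean algorithm on 20 and 9; the successive quotients are the partial quotients a_0, a_1, ... (each step inverts the fractional part left over by the previous one):
  20 = 2*9 + 2, so a_0 = 2.
  9 = 4*2 + 1, so a_1 = 4.
  2 = 2*1 + 0, so a_2 = 2.
The remainder reaches 0 after 3 divisions, so the expansion has 3 partial quotients, read off in order.

[2; 4, 2]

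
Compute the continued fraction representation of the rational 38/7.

Run the Euclidean algorithm on 38 and 7; the successive quotients are the partial quotients a_0, a_1, ... (each step inverts the fractional part left over by the previous one):
  38 = 5*7 + 3, so a_0 = 5.
  7 = 2*3 + 1, so a_1 = 2.
  3 = 3*1 + 0, so a_2 = 3.
The remainder reaches 0 after 3 divisions, so the expansion has 3 partial quotients, read off in order.

[5; 2, 3]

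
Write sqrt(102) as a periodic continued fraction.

[10; (10, 20)]

Write x_i = (sqrt(102) + m_i)/d_i with (m_0, d_0) = (0, 1). a_0 = floor(sqrt(102)) = 10, since 10^2 = 100 <= 102 < 121 = 11^2.
Iterate m_{i+1} = d_i*a_i - m_i, d_{i+1} = (102 - m_{i+1}^2)/d_i, a_{i+1} = floor((a_0 + m_{i+1})/d_{i+1}):
  m_1 = 1*10 - 0 = 10, d_1 = (102 - 10^2)/1 = 2/1 = 2, a_1 = floor((10 + 10)/2) = 10.
  m_2 = 2*10 - 10 = 10, d_2 = (102 - 10^2)/2 = 2/2 = 1, a_2 = floor((10 + 10)/1) = 20.
  m_3 = 1*20 - 10 = 10, d_3 = (102 - 10^2)/1 = 2/1 = 2: (m_3, d_3) = (m_1, d_1) = (10, 2), so from here the quotients repeat a_1, a_2; the period length is 2.
Hence the expansion of sqrt(102) is a_0 = 10 followed by the repeating block 10, 20 (period 2).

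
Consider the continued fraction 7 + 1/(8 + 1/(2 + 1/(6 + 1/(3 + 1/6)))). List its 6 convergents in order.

7/1, 57/8, 121/17, 783/110, 2470/347, 15603/2192

Using the convergent recurrence p_i = a_i*p_{i-1} + p_{i-2}, q_i = a_i*q_{i-1} + q_{i-2} with p_{-2}=0, p_{-1}=1, q_{-2}=1, q_{-1}=0:
  i=0: a_0=7, p_0 = 7*1 + 0 = 7, q_0 = 7*0 + 1 = 1.
  i=1: a_1=8, p_1 = 8*7 + 1 = 57, q_1 = 8*1 + 0 = 8.
  i=2: a_2=2, p_2 = 2*57 + 7 = 121, q_2 = 2*8 + 1 = 17.
  i=3: a_3=6, p_3 = 6*121 + 57 = 783, q_3 = 6*17 + 8 = 110.
  i=4: a_4=3, p_4 = 3*783 + 121 = 2470, q_4 = 3*110 + 17 = 347.
  i=5: a_5=6, p_5 = 6*2470 + 783 = 15603, q_5 = 6*347 + 110 = 2192.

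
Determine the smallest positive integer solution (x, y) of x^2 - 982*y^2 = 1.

(x, y) = (8837, 282)

First expand sqrt(982) as a continued fraction. With x_i = (sqrt(982) + m_i)/d_i and (m_0, d_0) = (0, 1): a_0 = floor(sqrt(982)) = 31, since 31^2 = 961 <= 982 < 1024 = 32^2.
Iterate m_{i+1} = d_i*a_i - m_i, d_{i+1} = (982 - m_{i+1}^2)/d_i, a_{i+1} = floor((a_0 + m_{i+1})/d_{i+1}):
  m_1 = 1*31 - 0 = 31, d_1 = (982 - 31^2)/1 = 21/1 = 21, a_1 = floor((31 + 31)/21) = 2.
  m_2 = 21*2 - 31 = 11, d_2 = (982 - 11^2)/21 = 861/21 = 41, a_2 = floor((31 + 11)/41) = 1.
  m_3 = 41*1 - 11 = 30, d_3 = (982 - 30^2)/41 = 82/41 = 2, a_3 = floor((31 + 30)/2) = 30.
  m_4 = 2*30 - 30 = 30, d_4 = (982 - 30^2)/2 = 82/2 = 41, a_4 = floor((31 + 30)/41) = 1.
  m_5 = 41*1 - 30 = 11, d_5 = (982 - 11^2)/41 = 861/41 = 21, a_5 = floor((31 + 11)/21) = 2.
  m_6 = 21*2 - 11 = 31, d_6 = (982 - 31^2)/21 = 21/21 = 1, a_6 = floor((31 + 31)/1) = 62.
  m_7 = 1*62 - 31 = 31, d_7 = (982 - 31^2)/1 = 21/1 = 21: (m_7, d_7) = (m_1, d_1) = (31, 21), so from here the quotients repeat a_1, ..., a_6; the period length is 6.
So sqrt(982) = [31; (2, 1, 30, 1, 2, 62)] with period length k = 6.
k is even, so the fundamental solution of x^2 - 982y^2 = 1 is (p_{k-1}, q_{k-1}) = (p_5, q_5); compute convergents through index 5.
Convergents (p_i = a_i*p_{i-1} + p_{i-2}, q_i = a_i*q_{i-1} + q_{i-2} with p_{-2}=0, p_{-1}=1, q_{-2}=1, q_{-1}=0):
  i=0: a_0=31, p_0 = 31*1 + 0 = 31, q_0 = 31*0 + 1 = 1.
  i=1: a_1=2, p_1 = 2*31 + 1 = 63, q_1 = 2*1 + 0 = 2.
  i=2: a_2=1, p_2 = 1*63 + 31 = 94, q_2 = 1*2 + 1 = 3.
  i=3: a_3=30, p_3 = 30*94 + 63 = 2883, q_3 = 30*3 + 2 = 92.
  i=4: a_4=1, p_4 = 1*2883 + 94 = 2977, q_4 = 1*92 + 3 = 95.
  i=5: a_5=2, p_5 = 2*2977 + 2883 = 8837, q_5 = 2*95 + 92 = 282.
Check: 8837^2 - 982*282^2 = 78092569 - 78092568 = 1, so (x, y) = (8837, 282) solves the equation, and by the theorem it is the least positive solution.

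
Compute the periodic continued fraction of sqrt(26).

Write x_i = (sqrt(26) + m_i)/d_i with (m_0, d_0) = (0, 1). a_0 = floor(sqrt(26)) = 5, since 5^2 = 25 <= 26 < 36 = 6^2.
Iterate m_{i+1} = d_i*a_i - m_i, d_{i+1} = (26 - m_{i+1}^2)/d_i, a_{i+1} = floor((a_0 + m_{i+1})/d_{i+1}):
  m_1 = 1*5 - 0 = 5, d_1 = (26 - 5^2)/1 = 1/1 = 1, a_1 = floor((5 + 5)/1) = 10.
  m_2 = 1*10 - 5 = 5, d_2 = (26 - 5^2)/1 = 1/1 = 1: (m_2, d_2) = (m_1, d_1) = (5, 1), so from here the quotient a_1 repeats; the period length is 1.
Hence the expansion of sqrt(26) is a_0 = 5 followed by the repeating block 10 (period 1).

[5; (10)]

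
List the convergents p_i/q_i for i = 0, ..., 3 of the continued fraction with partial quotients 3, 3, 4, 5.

Using the convergent recurrence p_i = a_i*p_{i-1} + p_{i-2}, q_i = a_i*q_{i-1} + q_{i-2} with p_{-2}=0, p_{-1}=1, q_{-2}=1, q_{-1}=0:
  i=0: a_0=3, p_0 = 3*1 + 0 = 3, q_0 = 3*0 + 1 = 1.
  i=1: a_1=3, p_1 = 3*3 + 1 = 10, q_1 = 3*1 + 0 = 3.
  i=2: a_2=4, p_2 = 4*10 + 3 = 43, q_2 = 4*3 + 1 = 13.
  i=3: a_3=5, p_3 = 5*43 + 10 = 225, q_3 = 5*13 + 3 = 68.

3/1, 10/3, 43/13, 225/68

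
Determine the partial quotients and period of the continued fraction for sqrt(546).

Write x_i = (sqrt(546) + m_i)/d_i with (m_0, d_0) = (0, 1). a_0 = floor(sqrt(546)) = 23, since 23^2 = 529 <= 546 < 576 = 24^2.
Iterate m_{i+1} = d_i*a_i - m_i, d_{i+1} = (546 - m_{i+1}^2)/d_i, a_{i+1} = floor((a_0 + m_{i+1})/d_{i+1}):
  m_1 = 1*23 - 0 = 23, d_1 = (546 - 23^2)/1 = 17/1 = 17, a_1 = floor((23 + 23)/17) = 2.
  m_2 = 17*2 - 23 = 11, d_2 = (546 - 11^2)/17 = 425/17 = 25, a_2 = floor((23 + 11)/25) = 1.
  m_3 = 25*1 - 11 = 14, d_3 = (546 - 14^2)/25 = 350/25 = 14, a_3 = floor((23 + 14)/14) = 2.
  m_4 = 14*2 - 14 = 14, d_4 = (546 - 14^2)/14 = 350/14 = 25, a_4 = floor((23 + 14)/25) = 1.
  m_5 = 25*1 - 14 = 11, d_5 = (546 - 11^2)/25 = 425/25 = 17, a_5 = floor((23 + 11)/17) = 2.
  m_6 = 17*2 - 11 = 23, d_6 = (546 - 23^2)/17 = 17/17 = 1, a_6 = floor((23 + 23)/1) = 46.
  m_7 = 1*46 - 23 = 23, d_7 = (546 - 23^2)/1 = 17/1 = 17: (m_7, d_7) = (m_1, d_1) = (23, 17), so from here the quotients repeat a_1, ..., a_6; the period length is 6.
Hence the expansion of sqrt(546) is a_0 = 23 followed by the repeating block 2, 1, 2, 1, 2, 46 (period 6).

[23; (2, 1, 2, 1, 2, 46)]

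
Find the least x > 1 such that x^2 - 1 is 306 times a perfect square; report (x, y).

First expand sqrt(306) as a continued fraction. With x_i = (sqrt(306) + m_i)/d_i and (m_0, d_0) = (0, 1): a_0 = floor(sqrt(306)) = 17, since 17^2 = 289 <= 306 < 324 = 18^2.
Iterate m_{i+1} = d_i*a_i - m_i, d_{i+1} = (306 - m_{i+1}^2)/d_i, a_{i+1} = floor((a_0 + m_{i+1})/d_{i+1}):
  m_1 = 1*17 - 0 = 17, d_1 = (306 - 17^2)/1 = 17/1 = 17, a_1 = floor((17 + 17)/17) = 2.
  m_2 = 17*2 - 17 = 17, d_2 = (306 - 17^2)/17 = 17/17 = 1, a_2 = floor((17 + 17)/1) = 34.
  m_3 = 1*34 - 17 = 17, d_3 = (306 - 17^2)/1 = 17/1 = 17: (m_3, d_3) = (m_1, d_1) = (17, 17), so from here the quotients repeat a_1, a_2; the period length is 2.
So sqrt(306) = [17; (2, 34)] with period length k = 2.
k is even, so the fundamental solution of x^2 - 306y^2 = 1 is (p_{k-1}, q_{k-1}) = (p_1, q_1); compute convergents through index 1.
Convergents (p_i = a_i*p_{i-1} + p_{i-2}, q_i = a_i*q_{i-1} + q_{i-2} with p_{-2}=0, p_{-1}=1, q_{-2}=1, q_{-1}=0):
  i=0: a_0=17, p_0 = 17*1 + 0 = 17, q_0 = 17*0 + 1 = 1.
  i=1: a_1=2, p_1 = 2*17 + 1 = 35, q_1 = 2*1 + 0 = 2.
Check: 35^2 - 306*2^2 = 1225 - 1224 = 1, so (x, y) = (35, 2) solves the equation, and by the theorem it is the least positive solution.

(x, y) = (35, 2)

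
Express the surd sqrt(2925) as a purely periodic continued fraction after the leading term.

Write x_i = (sqrt(2925) + m_i)/d_i with (m_0, d_0) = (0, 1). a_0 = floor(sqrt(2925)) = 54, since 54^2 = 2916 <= 2925 < 3025 = 55^2.
Iterate m_{i+1} = d_i*a_i - m_i, d_{i+1} = (2925 - m_{i+1}^2)/d_i, a_{i+1} = floor((a_0 + m_{i+1})/d_{i+1}):
  m_1 = 1*54 - 0 = 54, d_1 = (2925 - 54^2)/1 = 9/1 = 9, a_1 = floor((54 + 54)/9) = 12.
  m_2 = 9*12 - 54 = 54, d_2 = (2925 - 54^2)/9 = 9/9 = 1, a_2 = floor((54 + 54)/1) = 108.
  m_3 = 1*108 - 54 = 54, d_3 = (2925 - 54^2)/1 = 9/1 = 9: (m_3, d_3) = (m_1, d_1) = (54, 9), so from here the quotients repeat a_1, a_2; the period length is 2.
Hence the expansion of sqrt(2925) is a_0 = 54 followed by the repeating block 12, 108 (period 2).

[54; (12, 108)]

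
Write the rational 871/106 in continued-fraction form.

[8; 4, 1, 1, 1, 1, 4]

Run the Euclidean algorithm on 871 and 106; the successive quotients are the partial quotients a_0, a_1, ... (each step inverts the fractional part left over by the previous one):
  871 = 8*106 + 23, so a_0 = 8.
  106 = 4*23 + 14, so a_1 = 4.
  23 = 1*14 + 9, so a_2 = 1.
  14 = 1*9 + 5, so a_3 = 1.
  9 = 1*5 + 4, so a_4 = 1.
  5 = 1*4 + 1, so a_5 = 1.
  4 = 4*1 + 0, so a_6 = 4.
The remainder reaches 0 after 7 divisions, so the expansion has 7 partial quotients, read off in order.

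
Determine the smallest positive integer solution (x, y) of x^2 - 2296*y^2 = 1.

(x, y) = (575, 12)

First expand sqrt(2296) as a continued fraction. With x_i = (sqrt(2296) + m_i)/d_i and (m_0, d_0) = (0, 1): a_0 = floor(sqrt(2296)) = 47, since 47^2 = 2209 <= 2296 < 2304 = 48^2.
Iterate m_{i+1} = d_i*a_i - m_i, d_{i+1} = (2296 - m_{i+1}^2)/d_i, a_{i+1} = floor((a_0 + m_{i+1})/d_{i+1}):
  m_1 = 1*47 - 0 = 47, d_1 = (2296 - 47^2)/1 = 87/1 = 87, a_1 = floor((47 + 47)/87) = 1.
  m_2 = 87*1 - 47 = 40, d_2 = (2296 - 40^2)/87 = 696/87 = 8, a_2 = floor((47 + 40)/8) = 10.
  m_3 = 8*10 - 40 = 40, d_3 = (2296 - 40^2)/8 = 696/8 = 87, a_3 = floor((47 + 40)/87) = 1.
  m_4 = 87*1 - 40 = 47, d_4 = (2296 - 47^2)/87 = 87/87 = 1, a_4 = floor((47 + 47)/1) = 94.
  m_5 = 1*94 - 47 = 47, d_5 = (2296 - 47^2)/1 = 87/1 = 87: (m_5, d_5) = (m_1, d_1) = (47, 87), so from here the quotients repeat a_1, ..., a_4; the period length is 4.
So sqrt(2296) = [47; (1, 10, 1, 94)] with period length k = 4.
k is even, so the fundamental solution of x^2 - 2296y^2 = 1 is (p_{k-1}, q_{k-1}) = (p_3, q_3); compute convergents through index 3.
Convergents (p_i = a_i*p_{i-1} + p_{i-2}, q_i = a_i*q_{i-1} + q_{i-2} with p_{-2}=0, p_{-1}=1, q_{-2}=1, q_{-1}=0):
  i=0: a_0=47, p_0 = 47*1 + 0 = 47, q_0 = 47*0 + 1 = 1.
  i=1: a_1=1, p_1 = 1*47 + 1 = 48, q_1 = 1*1 + 0 = 1.
  i=2: a_2=10, p_2 = 10*48 + 47 = 527, q_2 = 10*1 + 1 = 11.
  i=3: a_3=1, p_3 = 1*527 + 48 = 575, q_3 = 1*11 + 1 = 12.
Check: 575^2 - 2296*12^2 = 330625 - 330624 = 1, so (x, y) = (575, 12) solves the equation, and by the theorem it is the least positive solution.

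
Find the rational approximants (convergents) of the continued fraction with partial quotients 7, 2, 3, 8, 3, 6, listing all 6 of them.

7/1, 15/2, 52/7, 431/58, 1345/181, 8501/1144

Using the convergent recurrence p_i = a_i*p_{i-1} + p_{i-2}, q_i = a_i*q_{i-1} + q_{i-2} with p_{-2}=0, p_{-1}=1, q_{-2}=1, q_{-1}=0:
  i=0: a_0=7, p_0 = 7*1 + 0 = 7, q_0 = 7*0 + 1 = 1.
  i=1: a_1=2, p_1 = 2*7 + 1 = 15, q_1 = 2*1 + 0 = 2.
  i=2: a_2=3, p_2 = 3*15 + 7 = 52, q_2 = 3*2 + 1 = 7.
  i=3: a_3=8, p_3 = 8*52 + 15 = 431, q_3 = 8*7 + 2 = 58.
  i=4: a_4=3, p_4 = 3*431 + 52 = 1345, q_4 = 3*58 + 7 = 181.
  i=5: a_5=6, p_5 = 6*1345 + 431 = 8501, q_5 = 6*181 + 58 = 1144.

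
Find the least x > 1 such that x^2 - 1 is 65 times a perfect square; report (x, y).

(x, y) = (129, 16)

First expand sqrt(65) as a continued fraction. With x_i = (sqrt(65) + m_i)/d_i and (m_0, d_0) = (0, 1): a_0 = floor(sqrt(65)) = 8, since 8^2 = 64 <= 65 < 81 = 9^2.
Iterate m_{i+1} = d_i*a_i - m_i, d_{i+1} = (65 - m_{i+1}^2)/d_i, a_{i+1} = floor((a_0 + m_{i+1})/d_{i+1}):
  m_1 = 1*8 - 0 = 8, d_1 = (65 - 8^2)/1 = 1/1 = 1, a_1 = floor((8 + 8)/1) = 16.
  m_2 = 1*16 - 8 = 8, d_2 = (65 - 8^2)/1 = 1/1 = 1: (m_2, d_2) = (m_1, d_1) = (8, 1), so from here the quotient a_1 repeats; the period length is 1.
So sqrt(65) = [8; (16)] with period length k = 1.
k is odd, so (p_{k-1}, q_{k-1}) only solves x^2 - 65y^2 = -1 and the fundamental solution of x^2 - 65y^2 = 1 is (p_{2k-1}, q_{2k-1}) = (p_1, q_1); compute convergents through index 1, running through the period twice.
Convergents (p_i = a_i*p_{i-1} + p_{i-2}, q_i = a_i*q_{i-1} + q_{i-2} with p_{-2}=0, p_{-1}=1, q_{-2}=1, q_{-1}=0):
  i=0: a_0=8, p_0 = 8*1 + 0 = 8, q_0 = 8*0 + 1 = 1.
  i=1: a_1=16, p_1 = 16*8 + 1 = 129, q_1 = 16*1 + 0 = 16.
Indeed p_0^2 - 65*q_0^2 = 64 - 65 = -1, not +1.
Check: 129^2 - 65*16^2 = 16641 - 16640 = 1, so (x, y) = (129, 16) solves the equation, and by the theorem it is the least positive solution.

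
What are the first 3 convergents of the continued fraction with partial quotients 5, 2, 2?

Using the convergent recurrence p_i = a_i*p_{i-1} + p_{i-2}, q_i = a_i*q_{i-1} + q_{i-2} with p_{-2}=0, p_{-1}=1, q_{-2}=1, q_{-1}=0:
  i=0: a_0=5, p_0 = 5*1 + 0 = 5, q_0 = 5*0 + 1 = 1.
  i=1: a_1=2, p_1 = 2*5 + 1 = 11, q_1 = 2*1 + 0 = 2.
  i=2: a_2=2, p_2 = 2*11 + 5 = 27, q_2 = 2*2 + 1 = 5.

5/1, 11/2, 27/5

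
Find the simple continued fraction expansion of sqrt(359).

Write x_i = (sqrt(359) + m_i)/d_i with (m_0, d_0) = (0, 1). a_0 = floor(sqrt(359)) = 18, since 18^2 = 324 <= 359 < 361 = 19^2.
Iterate m_{i+1} = d_i*a_i - m_i, d_{i+1} = (359 - m_{i+1}^2)/d_i, a_{i+1} = floor((a_0 + m_{i+1})/d_{i+1}):
  m_1 = 1*18 - 0 = 18, d_1 = (359 - 18^2)/1 = 35/1 = 35, a_1 = floor((18 + 18)/35) = 1.
  m_2 = 35*1 - 18 = 17, d_2 = (359 - 17^2)/35 = 70/35 = 2, a_2 = floor((18 + 17)/2) = 17.
  m_3 = 2*17 - 17 = 17, d_3 = (359 - 17^2)/2 = 70/2 = 35, a_3 = floor((18 + 17)/35) = 1.
  m_4 = 35*1 - 17 = 18, d_4 = (359 - 18^2)/35 = 35/35 = 1, a_4 = floor((18 + 18)/1) = 36.
  m_5 = 1*36 - 18 = 18, d_5 = (359 - 18^2)/1 = 35/1 = 35: (m_5, d_5) = (m_1, d_1) = (18, 35), so from here the quotients repeat a_1, ..., a_4; the period length is 4.
Hence the expansion of sqrt(359) is a_0 = 18 followed by the repeating block 1, 17, 1, 36 (period 4).

[18; (1, 17, 1, 36)]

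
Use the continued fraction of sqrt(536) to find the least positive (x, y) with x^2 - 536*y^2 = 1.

(x, y) = (145925, 6303)

First expand sqrt(536) as a continued fraction. With x_i = (sqrt(536) + m_i)/d_i and (m_0, d_0) = (0, 1): a_0 = floor(sqrt(536)) = 23, since 23^2 = 529 <= 536 < 576 = 24^2.
Iterate m_{i+1} = d_i*a_i - m_i, d_{i+1} = (536 - m_{i+1}^2)/d_i, a_{i+1} = floor((a_0 + m_{i+1})/d_{i+1}):
  m_1 = 1*23 - 0 = 23, d_1 = (536 - 23^2)/1 = 7/1 = 7, a_1 = floor((23 + 23)/7) = 6.
  m_2 = 7*6 - 23 = 19, d_2 = (536 - 19^2)/7 = 175/7 = 25, a_2 = floor((23 + 19)/25) = 1.
  m_3 = 25*1 - 19 = 6, d_3 = (536 - 6^2)/25 = 500/25 = 20, a_3 = floor((23 + 6)/20) = 1.
  m_4 = 20*1 - 6 = 14, d_4 = (536 - 14^2)/20 = 340/20 = 17, a_4 = floor((23 + 14)/17) = 2.
  m_5 = 17*2 - 14 = 20, d_5 = (536 - 20^2)/17 = 136/17 = 8, a_5 = floor((23 + 20)/8) = 5.
  m_6 = 8*5 - 20 = 20, d_6 = (536 - 20^2)/8 = 136/8 = 17, a_6 = floor((23 + 20)/17) = 2.
  m_7 = 17*2 - 20 = 14, d_7 = (536 - 14^2)/17 = 340/17 = 20, a_7 = floor((23 + 14)/20) = 1.
  m_8 = 20*1 - 14 = 6, d_8 = (536 - 6^2)/20 = 500/20 = 25, a_8 = floor((23 + 6)/25) = 1.
  m_9 = 25*1 - 6 = 19, d_9 = (536 - 19^2)/25 = 175/25 = 7, a_9 = floor((23 + 19)/7) = 6.
  m_10 = 7*6 - 19 = 23, d_10 = (536 - 23^2)/7 = 7/7 = 1, a_10 = floor((23 + 23)/1) = 46.
  m_11 = 1*46 - 23 = 23, d_11 = (536 - 23^2)/1 = 7/1 = 7: (m_11, d_11) = (m_1, d_1) = (23, 7), so from here the quotients repeat a_1, ..., a_10; the period length is 10.
So sqrt(536) = [23; (6, 1, 1, 2, 5, 2, 1, 1, 6, 46)] with period length k = 10.
k is even, so the fundamental solution of x^2 - 536y^2 = 1 is (p_{k-1}, q_{k-1}) = (p_9, q_9); compute convergents through index 9.
Convergents (p_i = a_i*p_{i-1} + p_{i-2}, q_i = a_i*q_{i-1} + q_{i-2} with p_{-2}=0, p_{-1}=1, q_{-2}=1, q_{-1}=0):
  i=0: a_0=23, p_0 = 23*1 + 0 = 23, q_0 = 23*0 + 1 = 1.
  i=1: a_1=6, p_1 = 6*23 + 1 = 139, q_1 = 6*1 + 0 = 6.
  i=2: a_2=1, p_2 = 1*139 + 23 = 162, q_2 = 1*6 + 1 = 7.
  i=3: a_3=1, p_3 = 1*162 + 139 = 301, q_3 = 1*7 + 6 = 13.
  i=4: a_4=2, p_4 = 2*301 + 162 = 764, q_4 = 2*13 + 7 = 33.
  i=5: a_5=5, p_5 = 5*764 + 301 = 4121, q_5 = 5*33 + 13 = 178.
  i=6: a_6=2, p_6 = 2*4121 + 764 = 9006, q_6 = 2*178 + 33 = 389.
  i=7: a_7=1, p_7 = 1*9006 + 4121 = 13127, q_7 = 1*389 + 178 = 567.
  i=8: a_8=1, p_8 = 1*13127 + 9006 = 22133, q_8 = 1*567 + 389 = 956.
  i=9: a_9=6, p_9 = 6*22133 + 13127 = 145925, q_9 = 6*956 + 567 = 6303.
Check: 145925^2 - 536*6303^2 = 21294105625 - 21294105624 = 1, so (x, y) = (145925, 6303) solves the equation, and by the theorem it is the least positive solution.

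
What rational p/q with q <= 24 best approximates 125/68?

Expand x = 125/68 as a continued fraction with the Euclidean algorithm:
  125 = 1*68 + 57, so a_0 = 1.
  68 = 1*57 + 11, so a_1 = 1.
  57 = 5*11 + 2, so a_2 = 5.
  11 = 5*2 + 1, so a_3 = 5.
  2 = 2*1 + 0, so a_4 = 2.
so x = [1; 1, 5, 5, 2].
Convergents (p_i = a_i*p_{i-1} + p_{i-2}, q_i = a_i*q_{i-1} + q_{i-2} with p_{-2}=0, p_{-1}=1, q_{-2}=1, q_{-1}=0), until the denominator exceeds 24:
  i=0: a_0=1, p_0 = 1*1 + 0 = 1, q_0 = 1*0 + 1 = 1.
  i=1: a_1=1, p_1 = 1*1 + 1 = 2, q_1 = 1*1 + 0 = 1.
  i=2: a_2=5, p_2 = 5*2 + 1 = 11, q_2 = 5*1 + 1 = 6.
  i=3: a_3=5, p_3 = 5*11 + 2 = 57, q_3 = 5*6 + 1 = 31.
q_3 = 31 > 24, so the last convergent with denominator <= 24 is p_2/q_2 = 11/6.
The closest fraction with denominator <= 24 is either p_2/q_2 or the intermediate fraction (k*p_2 + p_1)/(k*q_2 + q_1) with the largest k >= 1 whose denominator stays <= 24; these approach x as k grows, and every other convergent or intermediate fraction in range is farther away.
Largest k: floor((24 - q_1)/q_2) = floor((24 - 1)/6) = 3.
That gives (3*11 + 2)/(3*6 + 1) = 35/19.
Compare the errors: |x - 11/6| = |125*6 - 11*68|/(68*6) = 2/408, and |x - 35/19| = |125*19 - 35*68|/(68*19) = 5/1292.
Cross-multiplying, 5*408 = 2040 < 2584 = 2*1292, so 5/1292 is smaller: the intermediate fraction 35/19 is closer to x than 11/6.

35/19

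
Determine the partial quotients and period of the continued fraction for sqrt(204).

[14; (3, 1, 1, 6, 1, 1, 3, 28)]

Write x_i = (sqrt(204) + m_i)/d_i with (m_0, d_0) = (0, 1). a_0 = floor(sqrt(204)) = 14, since 14^2 = 196 <= 204 < 225 = 15^2.
Iterate m_{i+1} = d_i*a_i - m_i, d_{i+1} = (204 - m_{i+1}^2)/d_i, a_{i+1} = floor((a_0 + m_{i+1})/d_{i+1}):
  m_1 = 1*14 - 0 = 14, d_1 = (204 - 14^2)/1 = 8/1 = 8, a_1 = floor((14 + 14)/8) = 3.
  m_2 = 8*3 - 14 = 10, d_2 = (204 - 10^2)/8 = 104/8 = 13, a_2 = floor((14 + 10)/13) = 1.
  m_3 = 13*1 - 10 = 3, d_3 = (204 - 3^2)/13 = 195/13 = 15, a_3 = floor((14 + 3)/15) = 1.
  m_4 = 15*1 - 3 = 12, d_4 = (204 - 12^2)/15 = 60/15 = 4, a_4 = floor((14 + 12)/4) = 6.
  m_5 = 4*6 - 12 = 12, d_5 = (204 - 12^2)/4 = 60/4 = 15, a_5 = floor((14 + 12)/15) = 1.
  m_6 = 15*1 - 12 = 3, d_6 = (204 - 3^2)/15 = 195/15 = 13, a_6 = floor((14 + 3)/13) = 1.
  m_7 = 13*1 - 3 = 10, d_7 = (204 - 10^2)/13 = 104/13 = 8, a_7 = floor((14 + 10)/8) = 3.
  m_8 = 8*3 - 10 = 14, d_8 = (204 - 14^2)/8 = 8/8 = 1, a_8 = floor((14 + 14)/1) = 28.
  m_9 = 1*28 - 14 = 14, d_9 = (204 - 14^2)/1 = 8/1 = 8: (m_9, d_9) = (m_1, d_1) = (14, 8), so from here the quotients repeat a_1, ..., a_8; the period length is 8.
Hence the expansion of sqrt(204) is a_0 = 14 followed by the repeating block 3, 1, 1, 6, 1, 1, 3, 28 (period 8).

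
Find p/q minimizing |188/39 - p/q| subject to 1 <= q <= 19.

53/11

Expand x = 188/39 as a continued fraction with the Euclidean algorithm:
  188 = 4*39 + 32, so a_0 = 4.
  39 = 1*32 + 7, so a_1 = 1.
  32 = 4*7 + 4, so a_2 = 4.
  7 = 1*4 + 3, so a_3 = 1.
  4 = 1*3 + 1, so a_4 = 1.
  3 = 3*1 + 0, so a_5 = 3.
so x = [4; 1, 4, 1, 1, 3].
Convergents (p_i = a_i*p_{i-1} + p_{i-2}, q_i = a_i*q_{i-1} + q_{i-2} with p_{-2}=0, p_{-1}=1, q_{-2}=1, q_{-1}=0), until the denominator exceeds 19:
  i=0: a_0=4, p_0 = 4*1 + 0 = 4, q_0 = 4*0 + 1 = 1.
  i=1: a_1=1, p_1 = 1*4 + 1 = 5, q_1 = 1*1 + 0 = 1.
  i=2: a_2=4, p_2 = 4*5 + 4 = 24, q_2 = 4*1 + 1 = 5.
  i=3: a_3=1, p_3 = 1*24 + 5 = 29, q_3 = 1*5 + 1 = 6.
  i=4: a_4=1, p_4 = 1*29 + 24 = 53, q_4 = 1*6 + 5 = 11.
  i=5: a_5=3, p_5 = 3*53 + 29 = 188, q_5 = 3*11 + 6 = 39.
q_5 = 39 > 19, so the last convergent with denominator <= 19 is p_4/q_4 = 53/11.
The closest fraction with denominator <= 19 is either p_4/q_4 or the intermediate fraction (k*p_4 + p_3)/(k*q_4 + q_3) with the largest k >= 1 whose denominator stays <= 19; these approach x as k grows, and every other convergent or intermediate fraction in range is farther away.
Largest k: floor((19 - q_3)/q_4) = floor((19 - 6)/11) = 1.
That gives (1*53 + 29)/(1*11 + 6) = 82/17.
Compare the errors: |x - 53/11| = |188*11 - 53*39|/(39*11) = 1/429, and |x - 82/17| = |188*17 - 82*39|/(39*17) = 2/663.
Cross-multiplying, 1*663 = 663 < 858 = 2*429, so 1/429 is smaller: the convergent 53/11 is closer to x than 82/17.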